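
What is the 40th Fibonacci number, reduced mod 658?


F(k) mod 658 for k=1..40:
1, 1, 2, 3, 5, 8, 13, 21, 34, 55, 89, 144, 233, 377, 610, 329, 281, 610, 233, 185, 418, 603, 363, 308, 13, 321, 334, 655, 331, 328, 1, 329, 330, 1, 331, 332, 5, 337, 342, 21
F(40) mod 658 = 21


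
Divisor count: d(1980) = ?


1980 = 2^2 × 3^2 × 5^1 × 11^1
d(1980) = (2+1) × (2+1) × (1+1) × (1+1) = 36

36 divisors


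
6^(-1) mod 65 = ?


Use the extended Euclidean algorithm on (65, 6); each row r = 65*s + 6*t:
r=65, s=1, t=0
r=6, s=0, t=1
q=10: r=5, s=1, t=-10   [65*(1) + 6*(-10) = 5]
q=1: r=1, s=-1, t=11   [65*(-1) + 6*(11) = 1]
q=5: r=0, s=6, t=-65   [65*(6) + 6*(-65) = 0]
GCD = 1 with t = 11, so 6*(11) ≡ 1 (mod 65)
Inverse = 11 mod 65 = 11
Check: 6 * 11 = 66 ≡ 1 (mod 65)

6^(-1) ≡ 11 (mod 65)


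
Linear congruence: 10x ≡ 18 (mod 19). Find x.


GCD(10, 19) = 1, unique solution
a^(-1) mod 19 = 2
x = 2 * 18 mod 19 = 17

x ≡ 17 (mod 19)


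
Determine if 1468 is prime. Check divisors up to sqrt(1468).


1468 / 2 = 734 (exact division)
1468 is NOT prime.

No, 1468 is not prime


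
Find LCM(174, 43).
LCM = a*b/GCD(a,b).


GCD(174, 43) = 1
LCM = 174*43/1 = 7482/1 = 7482

LCM = 7482


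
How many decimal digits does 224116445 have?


224116445 has 9 digits in base 10
floor(log10(224116445)) + 1 = floor(8.3505) + 1 = 9

9 digits (base 10)


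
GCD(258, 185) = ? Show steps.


258 = 1 * 185 + 73
185 = 2 * 73 + 39
73 = 1 * 39 + 34
39 = 1 * 34 + 5
34 = 6 * 5 + 4
5 = 1 * 4 + 1
4 = 4 * 1 + 0
GCD = 1


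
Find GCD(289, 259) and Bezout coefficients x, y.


Tabular extended Euclidean (each row: r = 289*s + 259*t):
r=289, s=1, t=0
r=259, s=0, t=1
q=1: r=30, s=1, t=-1   [289*(1) + 259*(-1) = 30]
q=8: r=19, s=-8, t=9   [289*(-8) + 259*(9) = 19]
q=1: r=11, s=9, t=-10   [289*(9) + 259*(-10) = 11]
q=1: r=8, s=-17, t=19   [289*(-17) + 259*(19) = 8]
q=1: r=3, s=26, t=-29   [289*(26) + 259*(-29) = 3]
q=2: r=2, s=-69, t=77   [289*(-69) + 259*(77) = 2]
q=1: r=1, s=95, t=-106   [289*(95) + 259*(-106) = 1]
q=2: r=0, s=-259, t=289   [289*(-259) + 259*(289) = 0]
GCD = 1; from the row with r=1: x=95, y=-106
Check: 289*(95) + 259*(-106) = 27455 - 27454 = 1

GCD = 1, x = 95, y = -106


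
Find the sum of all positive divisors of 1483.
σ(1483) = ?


Divisors of 1483: 1, 1483
Sum = 1 + 1483 = 1484

σ(1483) = 1484


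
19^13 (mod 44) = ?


19^1 mod 44 = 19
19^2 mod 44 = 9
19^3 mod 44 = 39
19^4 mod 44 = 37
19^5 mod 44 = 43
19^6 mod 44 = 25
19^7 mod 44 = 35
19^8 mod 44 = 5
19^9 mod 44 = 7
19^10 mod 44 = 1
19^11 mod 44 = 19
19^12 mod 44 = 9
19^13 mod 44 = 39


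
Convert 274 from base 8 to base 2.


274 (base 8) = 188 (decimal)
188 (decimal) = 10111100 (base 2)


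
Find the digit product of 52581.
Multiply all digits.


5 × 2 × 5 × 8 × 1 = 400


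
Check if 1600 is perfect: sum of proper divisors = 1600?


Proper divisors of 1600: 1, 2, 4, 5, 8, 10, 16, 20, 25, 32, 40, 50, 64, 80, 100, 160, 200, 320, 400, 800
Sum = 1 + 2 + 4 + 5 + 8 + 10 + 16 + 20 + 25 + 32 + 40 + 50 + 64 + 80 + 100 + 160 + 200 + 320 + 400 + 800 = 2337

No, 1600 is not perfect (2337 ≠ 1600)


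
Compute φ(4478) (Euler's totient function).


4478 = 2 × 2239
Prime factors: 2, 2239
φ(4478) = 4478 × (1-1/2) × (1-1/2239)
= 4478 × 1/2 × 2238/2239 = 2238

φ(4478) = 2238


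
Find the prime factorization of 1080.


1080 / 2 = 540
540 / 2 = 270
270 / 2 = 135
135 / 3 = 45
45 / 3 = 15
15 / 3 = 5
5 / 5 = 1
1080 = 2^3 × 3^3 × 5


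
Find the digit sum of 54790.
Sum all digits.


5 + 4 + 7 + 9 + 0 = 25


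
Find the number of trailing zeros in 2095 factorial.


floor(2095/5) = 419
floor(2095/25) = 83
floor(2095/125) = 16
floor(2095/625) = 3
Total = 521

521 trailing zeros


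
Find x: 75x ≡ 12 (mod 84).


GCD(75, 84) = 3 divides 12
Divide: 25x ≡ 4 (mod 28)
x ≡ 8 (mod 28)


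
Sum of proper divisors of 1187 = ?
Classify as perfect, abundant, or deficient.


Proper divisors: 1
Sum = 1 = 1
1 < 1187 → deficient

s(1187) = 1 (deficient)


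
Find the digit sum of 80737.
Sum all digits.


8 + 0 + 7 + 3 + 7 = 25


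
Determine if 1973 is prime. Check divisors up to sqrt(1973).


Check divisors up to sqrt(1973) = 44.4185
No divisors found.
1973 is prime.

Yes, 1973 is prime


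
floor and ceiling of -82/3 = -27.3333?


-82/3 = -27.3333
floor = -28
ceil = -27

floor = -28, ceil = -27


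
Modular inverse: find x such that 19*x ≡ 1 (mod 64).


Use the extended Euclidean algorithm on (64, 19); each row r = 64*s + 19*t:
r=64, s=1, t=0
r=19, s=0, t=1
q=3: r=7, s=1, t=-3   [64*(1) + 19*(-3) = 7]
q=2: r=5, s=-2, t=7   [64*(-2) + 19*(7) = 5]
q=1: r=2, s=3, t=-10   [64*(3) + 19*(-10) = 2]
q=2: r=1, s=-8, t=27   [64*(-8) + 19*(27) = 1]
q=2: r=0, s=19, t=-64   [64*(19) + 19*(-64) = 0]
GCD = 1 with t = 27, so 19*(27) ≡ 1 (mod 64)
Inverse = 27 mod 64 = 27
Check: 19 * 27 = 513 ≡ 1 (mod 64)

19^(-1) ≡ 27 (mod 64)


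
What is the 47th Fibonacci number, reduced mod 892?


F(k) mod 892 for k=1..47:
1, 1, 2, 3, 5, 8, 13, 21, 34, 55, 89, 144, 233, 377, 610, 95, 705, 800, 613, 521, 242, 763, 113, 876, 97, 81, 178, 259, 437, 696, 241, 45, 286, 331, 617, 56, 673, 729, 510, 347, 857, 312, 277, 589, 866, 563, 537
F(47) mod 892 = 537


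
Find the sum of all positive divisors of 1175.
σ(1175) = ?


Divisors of 1175: 1, 5, 25, 47, 235, 1175
Sum = 1 + 5 + 25 + 47 + 235 + 1175 = 1488

σ(1175) = 1488


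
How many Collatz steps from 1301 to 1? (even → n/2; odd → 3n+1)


1301 → 3904 → 1952 → 976 → 488 → 244 → 122 → 61 → 184 → 92 → 46 → 23 → 70 → 35 → 106 → 53 → 160 → 80 → 40 → 20 → 10 → 5 → 16 → 8 → 4 → 2 → 1
Total steps = 26

26 steps


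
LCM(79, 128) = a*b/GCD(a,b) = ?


GCD(79, 128) = 1
LCM = 79*128/1 = 10112/1 = 10112

LCM = 10112


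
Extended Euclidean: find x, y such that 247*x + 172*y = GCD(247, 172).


Tabular extended Euclidean (each row: r = 247*s + 172*t):
r=247, s=1, t=0
r=172, s=0, t=1
q=1: r=75, s=1, t=-1   [247*(1) + 172*(-1) = 75]
q=2: r=22, s=-2, t=3   [247*(-2) + 172*(3) = 22]
q=3: r=9, s=7, t=-10   [247*(7) + 172*(-10) = 9]
q=2: r=4, s=-16, t=23   [247*(-16) + 172*(23) = 4]
q=2: r=1, s=39, t=-56   [247*(39) + 172*(-56) = 1]
q=4: r=0, s=-172, t=247   [247*(-172) + 172*(247) = 0]
GCD = 1; from the row with r=1: x=39, y=-56
Check: 247*(39) + 172*(-56) = 9633 - 9632 = 1

GCD = 1, x = 39, y = -56


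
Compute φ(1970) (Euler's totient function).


1970 = 2 × 5 × 197
Prime factors: 2, 5, 197
φ(1970) = 1970 × (1-1/2) × (1-1/5) × (1-1/197)
= 1970 × 1/2 × 4/5 × 196/197 = 784

φ(1970) = 784


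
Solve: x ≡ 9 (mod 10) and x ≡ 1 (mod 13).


M = 10*13 = 130
M1 = M/10 = 13, M2 = M/13 = 10
M1^(-1) mod 10 = 7, M2^(-1) mod 13 = 4
x = 9*13*7 + 1*10*4 = 859
859 mod 130 = 79
Check: 79 mod 10 = 9 ✓, 79 mod 13 = 1 ✓

x ≡ 79 (mod 130)


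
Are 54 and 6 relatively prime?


Euclidean algorithm:
54 = 9 * 6 + 0
GCD(54, 6) = 6

No, not coprime (GCD = 6)


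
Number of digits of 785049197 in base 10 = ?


785049197 has 9 digits in base 10
floor(log10(785049197)) + 1 = floor(8.8949) + 1 = 9

9 digits (base 10)


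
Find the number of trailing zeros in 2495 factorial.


floor(2495/5) = 499
floor(2495/25) = 99
floor(2495/125) = 19
floor(2495/625) = 3
Total = 620

620 trailing zeros


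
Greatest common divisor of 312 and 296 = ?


312 = 1 * 296 + 16
296 = 18 * 16 + 8
16 = 2 * 8 + 0
GCD = 8


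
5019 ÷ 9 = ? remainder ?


5019 = 9 * 557 + 6
Check: 5013 + 6 = 5019

q = 557, r = 6


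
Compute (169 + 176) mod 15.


169 + 176 = 345
345 mod 15 = 0


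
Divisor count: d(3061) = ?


3061 = 3061^1
d(3061) = (1+1) = 2

2 divisors


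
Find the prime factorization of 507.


507 / 3 = 169
169 / 13 = 13
13 / 13 = 1
507 = 3 × 13^2


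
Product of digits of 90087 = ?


9 × 0 × 0 × 8 × 7 = 0


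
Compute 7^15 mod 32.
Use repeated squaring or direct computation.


7^1 mod 32 = 7
7^2 mod 32 = 17
7^3 mod 32 = 23
7^4 mod 32 = 1
7^5 mod 32 = 7
7^6 mod 32 = 17
7^7 mod 32 = 23
7^8 mod 32 = 1
7^9 mod 32 = 7
7^10 mod 32 = 17
7^11 mod 32 = 23
7^12 mod 32 = 1
7^13 mod 32 = 7
7^14 mod 32 = 17
7^15 mod 32 = 23


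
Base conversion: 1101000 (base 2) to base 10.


1101000 (base 2) = 104 (decimal)
104 (decimal) = 104 (base 10)


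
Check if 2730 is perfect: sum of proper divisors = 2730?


Proper divisors of 2730: 1, 2, 3, 5, 6, 7, 10, 13, 14, 15, 21, 26, 30, 35, 39, 42, 65, 70, 78, 91, 105, 130, 182, 195, 210, 273, 390, 455, 546, 910, 1365
Sum = 1 + 2 + 3 + 5 + 6 + 7 + 10 + 13 + 14 + 15 + 21 + 26 + 30 + 35 + 39 + 42 + 65 + 70 + 78 + 91 + 105 + 130 + 182 + 195 + 210 + 273 + 390 + 455 + 546 + 910 + 1365 = 5334

No, 2730 is not perfect (5334 ≠ 2730)


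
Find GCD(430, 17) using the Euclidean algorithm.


430 = 25 * 17 + 5
17 = 3 * 5 + 2
5 = 2 * 2 + 1
2 = 2 * 1 + 0
GCD = 1


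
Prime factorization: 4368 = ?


4368 / 2 = 2184
2184 / 2 = 1092
1092 / 2 = 546
546 / 2 = 273
273 / 3 = 91
91 / 7 = 13
13 / 13 = 1
4368 = 2^4 × 3 × 7 × 13


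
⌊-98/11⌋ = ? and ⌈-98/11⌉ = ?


-98/11 = -8.9091
floor = -9
ceil = -8

floor = -9, ceil = -8


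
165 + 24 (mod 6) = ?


165 + 24 = 189
189 mod 6 = 3


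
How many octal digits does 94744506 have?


94744506 in base 8 = 551327672
Number of digits = 9

9 digits (base 8)


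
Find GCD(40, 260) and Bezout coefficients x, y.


Tabular extended Euclidean (each row: r = 40*s + 260*t):
r=40, s=1, t=0
r=260, s=0, t=1
q=0: r=40, s=1, t=0   [40*(1) + 260*(0) = 40]
q=6: r=20, s=-6, t=1   [40*(-6) + 260*(1) = 20]
q=2: r=0, s=13, t=-2   [40*(13) + 260*(-2) = 0]
GCD = 20; from the row with r=20: x=-6, y=1
Check: 40*(-6) + 260*(1) = -240 + 260 = 20

GCD = 20, x = -6, y = 1


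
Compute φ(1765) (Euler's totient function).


1765 = 5 × 353
Prime factors: 5, 353
φ(1765) = 1765 × (1-1/5) × (1-1/353)
= 1765 × 4/5 × 352/353 = 1408

φ(1765) = 1408


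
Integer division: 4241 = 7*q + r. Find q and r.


4241 = 7 * 605 + 6
Check: 4235 + 6 = 4241

q = 605, r = 6


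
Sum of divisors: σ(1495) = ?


Divisors of 1495: 1, 5, 13, 23, 65, 115, 299, 1495
Sum = 1 + 5 + 13 + 23 + 65 + 115 + 299 + 1495 = 2016

σ(1495) = 2016


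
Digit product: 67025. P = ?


6 × 7 × 0 × 2 × 5 = 0


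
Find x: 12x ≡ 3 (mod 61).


GCD(12, 61) = 1, unique solution
a^(-1) mod 61 = 56
x = 56 * 3 mod 61 = 46

x ≡ 46 (mod 61)


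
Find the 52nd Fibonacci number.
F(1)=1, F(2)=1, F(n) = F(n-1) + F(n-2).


Sequence: 1, 1, 2, 3, 5, 8, 13, 21, 34, 55, 89, 144, 233, 377, 610, 987, 1597, 2584, 4181, 6765, 10946, 17711, 28657, 46368, 75025, 121393, 196418, 317811, 514229, 832040, 1346269, 2178309, 3524578, 5702887, 9227465, 14930352, 24157817, 39088169, 63245986, 102334155, 165580141, 267914296, 433494437, 701408733, 1134903170, 1836311903, 2971215073, 4807526976, 7778742049, 12586269025, 20365011074, 32951280099
F(52) = 32951280099


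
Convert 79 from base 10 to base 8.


79 (base 10) = 79 (decimal)
79 (decimal) = 117 (base 8)


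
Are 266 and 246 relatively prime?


Euclidean algorithm:
266 = 1 * 246 + 20
246 = 12 * 20 + 6
20 = 3 * 6 + 2
6 = 3 * 2 + 0
GCD(266, 246) = 2

No, not coprime (GCD = 2)


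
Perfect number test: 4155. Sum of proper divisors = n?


Proper divisors of 4155: 1, 3, 5, 15, 277, 831, 1385
Sum = 1 + 3 + 5 + 15 + 277 + 831 + 1385 = 2517

No, 4155 is not perfect (2517 ≠ 4155)


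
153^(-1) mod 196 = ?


Use the extended Euclidean algorithm on (196, 153); each row r = 196*s + 153*t:
r=196, s=1, t=0
r=153, s=0, t=1
q=1: r=43, s=1, t=-1   [196*(1) + 153*(-1) = 43]
q=3: r=24, s=-3, t=4   [196*(-3) + 153*(4) = 24]
q=1: r=19, s=4, t=-5   [196*(4) + 153*(-5) = 19]
q=1: r=5, s=-7, t=9   [196*(-7) + 153*(9) = 5]
q=3: r=4, s=25, t=-32   [196*(25) + 153*(-32) = 4]
q=1: r=1, s=-32, t=41   [196*(-32) + 153*(41) = 1]
q=4: r=0, s=153, t=-196   [196*(153) + 153*(-196) = 0]
GCD = 1 with t = 41, so 153*(41) ≡ 1 (mod 196)
Inverse = 41 mod 196 = 41
Check: 153 * 41 = 6273 ≡ 1 (mod 196)

153^(-1) ≡ 41 (mod 196)


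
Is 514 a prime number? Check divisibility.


514 / 2 = 257 (exact division)
514 is NOT prime.

No, 514 is not prime


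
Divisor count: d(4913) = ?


4913 = 17^3
d(4913) = (3+1) = 4

4 divisors


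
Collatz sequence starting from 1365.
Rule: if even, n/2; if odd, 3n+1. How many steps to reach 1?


1365 → 4096 → 2048 → 1024 → 512 → 256 → 128 → 64 → 32 → 16 → 8 → 4 → 2 → 1
Total steps = 13

13 steps


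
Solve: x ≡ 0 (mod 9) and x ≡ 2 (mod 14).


M = 9*14 = 126
M1 = M/9 = 14, M2 = M/14 = 9
M1^(-1) mod 9 = 2, M2^(-1) mod 14 = 11
x = 0*14*2 + 2*9*11 = 198
198 mod 126 = 72
Check: 72 mod 9 = 0 ✓, 72 mod 14 = 2 ✓

x ≡ 72 (mod 126)


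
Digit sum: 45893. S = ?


4 + 5 + 8 + 9 + 3 = 29


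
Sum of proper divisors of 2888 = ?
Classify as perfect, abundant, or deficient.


Proper divisors: 1, 2, 4, 8, 19, 38, 76, 152, 361, 722, 1444
Sum = 1 + 2 + 4 + 8 + 19 + 38 + 76 + 152 + 361 + 722 + 1444 = 2827
2827 < 2888 → deficient

s(2888) = 2827 (deficient)


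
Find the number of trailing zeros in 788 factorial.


floor(788/5) = 157
floor(788/25) = 31
floor(788/125) = 6
floor(788/625) = 1
Total = 195

195 trailing zeros


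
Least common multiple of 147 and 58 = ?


GCD(147, 58) = 1
LCM = 147*58/1 = 8526/1 = 8526

LCM = 8526


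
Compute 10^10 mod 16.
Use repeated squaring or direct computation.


10^1 mod 16 = 10
10^2 mod 16 = 4
10^3 mod 16 = 8
10^4 mod 16 = 0
10^5 mod 16 = 0
10^6 mod 16 = 0
10^7 mod 16 = 0
10^8 mod 16 = 0
10^9 mod 16 = 0
10^10 mod 16 = 0


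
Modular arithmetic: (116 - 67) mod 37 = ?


116 - 67 = 49
49 mod 37 = 12


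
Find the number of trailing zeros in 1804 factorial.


floor(1804/5) = 360
floor(1804/25) = 72
floor(1804/125) = 14
floor(1804/625) = 2
Total = 448

448 trailing zeros


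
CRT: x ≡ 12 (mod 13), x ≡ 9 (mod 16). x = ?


M = 13*16 = 208
M1 = M/13 = 16, M2 = M/16 = 13
M1^(-1) mod 13 = 9, M2^(-1) mod 16 = 5
x = 12*16*9 + 9*13*5 = 2313
2313 mod 208 = 25
Check: 25 mod 13 = 12 ✓, 25 mod 16 = 9 ✓

x ≡ 25 (mod 208)


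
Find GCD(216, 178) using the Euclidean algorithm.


216 = 1 * 178 + 38
178 = 4 * 38 + 26
38 = 1 * 26 + 12
26 = 2 * 12 + 2
12 = 6 * 2 + 0
GCD = 2


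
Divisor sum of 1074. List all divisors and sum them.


Divisors of 1074: 1, 2, 3, 6, 179, 358, 537, 1074
Sum = 1 + 2 + 3 + 6 + 179 + 358 + 537 + 1074 = 2160

σ(1074) = 2160


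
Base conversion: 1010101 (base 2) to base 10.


1010101 (base 2) = 85 (decimal)
85 (decimal) = 85 (base 10)


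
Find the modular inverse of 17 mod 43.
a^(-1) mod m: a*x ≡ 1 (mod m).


Use the extended Euclidean algorithm on (43, 17); each row r = 43*s + 17*t:
r=43, s=1, t=0
r=17, s=0, t=1
q=2: r=9, s=1, t=-2   [43*(1) + 17*(-2) = 9]
q=1: r=8, s=-1, t=3   [43*(-1) + 17*(3) = 8]
q=1: r=1, s=2, t=-5   [43*(2) + 17*(-5) = 1]
q=8: r=0, s=-17, t=43   [43*(-17) + 17*(43) = 0]
GCD = 1 with t = -5, so 17*(-5) ≡ 1 (mod 43)
Inverse = -5 mod 43 = 38
Check: 17 * 38 = 646 ≡ 1 (mod 43)

17^(-1) ≡ 38 (mod 43)


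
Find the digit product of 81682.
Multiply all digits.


8 × 1 × 6 × 8 × 2 = 768


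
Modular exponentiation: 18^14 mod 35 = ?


18^1 mod 35 = 18
18^2 mod 35 = 9
18^3 mod 35 = 22
18^4 mod 35 = 11
18^5 mod 35 = 23
18^6 mod 35 = 29
18^7 mod 35 = 32
18^8 mod 35 = 16
18^9 mod 35 = 8
18^10 mod 35 = 4
18^11 mod 35 = 2
18^12 mod 35 = 1
18^13 mod 35 = 18
18^14 mod 35 = 9


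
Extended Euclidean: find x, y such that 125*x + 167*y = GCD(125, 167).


Tabular extended Euclidean (each row: r = 125*s + 167*t):
r=125, s=1, t=0
r=167, s=0, t=1
q=0: r=125, s=1, t=0   [125*(1) + 167*(0) = 125]
q=1: r=42, s=-1, t=1   [125*(-1) + 167*(1) = 42]
q=2: r=41, s=3, t=-2   [125*(3) + 167*(-2) = 41]
q=1: r=1, s=-4, t=3   [125*(-4) + 167*(3) = 1]
q=41: r=0, s=167, t=-125   [125*(167) + 167*(-125) = 0]
GCD = 1; from the row with r=1: x=-4, y=3
Check: 125*(-4) + 167*(3) = -500 + 501 = 1

GCD = 1, x = -4, y = 3


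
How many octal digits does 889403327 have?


889403327 in base 8 = 6500633677
Number of digits = 10

10 digits (base 8)


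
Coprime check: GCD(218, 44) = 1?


Euclidean algorithm:
218 = 4 * 44 + 42
44 = 1 * 42 + 2
42 = 21 * 2 + 0
GCD(218, 44) = 2

No, not coprime (GCD = 2)


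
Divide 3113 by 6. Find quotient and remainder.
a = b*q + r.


3113 = 6 * 518 + 5
Check: 3108 + 5 = 3113

q = 518, r = 5


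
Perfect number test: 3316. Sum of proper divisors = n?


Proper divisors of 3316: 1, 2, 4, 829, 1658
Sum = 1 + 2 + 4 + 829 + 1658 = 2494

No, 3316 is not perfect (2494 ≠ 3316)


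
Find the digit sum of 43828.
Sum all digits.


4 + 3 + 8 + 2 + 8 = 25


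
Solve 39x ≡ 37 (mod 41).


GCD(39, 41) = 1, unique solution
a^(-1) mod 41 = 20
x = 20 * 37 mod 41 = 2

x ≡ 2 (mod 41)


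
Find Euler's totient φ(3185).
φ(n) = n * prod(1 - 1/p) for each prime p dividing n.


3185 = 5 × 7^2 × 13
Prime factors: 5, 7, 13
φ(3185) = 3185 × (1-1/5) × (1-1/7) × (1-1/13)
= 3185 × 4/5 × 6/7 × 12/13 = 2016

φ(3185) = 2016


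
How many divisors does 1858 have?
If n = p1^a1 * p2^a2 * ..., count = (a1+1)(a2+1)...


1858 = 2^1 × 929^1
d(1858) = (1+1) × (1+1) = 4

4 divisors


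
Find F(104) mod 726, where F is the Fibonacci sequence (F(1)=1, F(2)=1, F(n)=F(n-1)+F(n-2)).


F(k) mod 726 for k=1..104:
1, 1, 2, 3, 5, 8, 13, 21, 34, 55, 89, 144, 233, 377, 610, 261, 145, 406, 551, 231, 56, 287, 343, 630, 247, 151, 398, 549, 221, 44, 265, 309, 574, 157, 5, 162, 167, 329, 496, 99, 595, 694, 563, 531, 368, 173, 541, 714, 529, 517, 320, 111, 431, 542, 247, 63, 310, 373, 683, 330, 287, 617, 178, 69, 247, 316, 563, 153, 716, 143, 133, 276, 409, 685, 368, 327, 695, 296, 265, 561, 100, 661, 35, 696, 5, 701, 706, 681, 661, 616, 551, 441, 266, 707, 247, 228, 475, 703, 452, 429, 155, 584, 13, 597
F(104) mod 726 = 597


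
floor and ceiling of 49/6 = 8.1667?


49/6 = 8.1667
floor = 8
ceil = 9

floor = 8, ceil = 9


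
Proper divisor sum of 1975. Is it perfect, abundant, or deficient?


Proper divisors: 1, 5, 25, 79, 395
Sum = 1 + 5 + 25 + 79 + 395 = 505
505 < 1975 → deficient

s(1975) = 505 (deficient)


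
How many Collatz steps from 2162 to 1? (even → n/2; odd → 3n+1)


2162 → 1081 → 3244 → 1622 → 811 → 2434 → 1217 → 3652 → 1826 → 913 → 2740 → 1370 → 685 → 2056 → 1028 → 514 → 257 → 772 → 386 → 193 → 580 → 290 → 145 → 436 → 218 → 109 → 328 → 164 → 82 → 41 → 124 → 62 → 31 → 94 → 47 → 142 → 71 → 214 → 107 → 322 → 161 → 484 → 242 → 121 → 364 → 182 → 91 → 274 → 137 → 412 → 206 → 103 → 310 → 155 → 466 → 233 → 700 → 350 → 175 → 526 → 263 → 790 → 395 → 1186 → 593 → 1780 → 890 → 445 → 1336 → 668 → 334 → 167 → 502 → 251 → 754 → 377 → 1132 → 566 → 283 → 850 → 425 → 1276 → 638 → 319 → 958 → 479 → 1438 → 719 → 2158 → 1079 → 3238 → 1619 → 4858 → 2429 → 7288 → 3644 → 1822 → 911 → 2734 → 1367 → 4102 → 2051 → 6154 → 3077 → 9232 → 4616 → 2308 → 1154 → 577 → 1732 → 866 → 433 → 1300 → 650 → 325 → 976 → 488 → 244 → 122 → 61 → 184 → 92 → 46 → 23 → 70 → 35 → 106 → 53 → 160 → 80 → 40 → 20 → 10 → 5 → 16 → 8 → 4 → 2 → 1
Total steps = 138

138 steps


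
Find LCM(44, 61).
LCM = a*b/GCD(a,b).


GCD(44, 61) = 1
LCM = 44*61/1 = 2684/1 = 2684

LCM = 2684


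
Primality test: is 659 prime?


Check divisors up to sqrt(659) = 25.6710
No divisors found.
659 is prime.

Yes, 659 is prime


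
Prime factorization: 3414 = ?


3414 / 2 = 1707
1707 / 3 = 569
569 / 569 = 1
3414 = 2 × 3 × 569


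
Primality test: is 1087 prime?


Check divisors up to sqrt(1087) = 32.9697
No divisors found.
1087 is prime.

Yes, 1087 is prime


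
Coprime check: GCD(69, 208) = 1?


Euclidean algorithm:
208 = 3 * 69 + 1
69 = 69 * 1 + 0
GCD(69, 208) = 1

Yes, coprime (GCD = 1)


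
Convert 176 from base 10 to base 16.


176 (base 10) = 176 (decimal)
176 (decimal) = B0 (base 16)


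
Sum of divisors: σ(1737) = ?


Divisors of 1737: 1, 3, 9, 193, 579, 1737
Sum = 1 + 3 + 9 + 193 + 579 + 1737 = 2522

σ(1737) = 2522


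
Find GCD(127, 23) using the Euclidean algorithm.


127 = 5 * 23 + 12
23 = 1 * 12 + 11
12 = 1 * 11 + 1
11 = 11 * 1 + 0
GCD = 1


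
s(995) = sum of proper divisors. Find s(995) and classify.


Proper divisors: 1, 5, 199
Sum = 1 + 5 + 199 = 205
205 < 995 → deficient

s(995) = 205 (deficient)


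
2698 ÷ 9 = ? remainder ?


2698 = 9 * 299 + 7
Check: 2691 + 7 = 2698

q = 299, r = 7


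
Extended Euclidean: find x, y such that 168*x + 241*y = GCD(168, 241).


Tabular extended Euclidean (each row: r = 168*s + 241*t):
r=168, s=1, t=0
r=241, s=0, t=1
q=0: r=168, s=1, t=0   [168*(1) + 241*(0) = 168]
q=1: r=73, s=-1, t=1   [168*(-1) + 241*(1) = 73]
q=2: r=22, s=3, t=-2   [168*(3) + 241*(-2) = 22]
q=3: r=7, s=-10, t=7   [168*(-10) + 241*(7) = 7]
q=3: r=1, s=33, t=-23   [168*(33) + 241*(-23) = 1]
q=7: r=0, s=-241, t=168   [168*(-241) + 241*(168) = 0]
GCD = 1; from the row with r=1: x=33, y=-23
Check: 168*(33) + 241*(-23) = 5544 - 5543 = 1

GCD = 1, x = 33, y = -23


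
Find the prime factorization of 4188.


4188 / 2 = 2094
2094 / 2 = 1047
1047 / 3 = 349
349 / 349 = 1
4188 = 2^2 × 3 × 349


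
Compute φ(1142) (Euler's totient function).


1142 = 2 × 571
Prime factors: 2, 571
φ(1142) = 1142 × (1-1/2) × (1-1/571)
= 1142 × 1/2 × 570/571 = 570

φ(1142) = 570


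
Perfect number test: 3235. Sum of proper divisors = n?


Proper divisors of 3235: 1, 5, 647
Sum = 1 + 5 + 647 = 653

No, 3235 is not perfect (653 ≠ 3235)


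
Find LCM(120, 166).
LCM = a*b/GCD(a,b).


GCD(120, 166) = 2
LCM = 120*166/2 = 19920/2 = 9960

LCM = 9960


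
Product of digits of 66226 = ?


6 × 6 × 2 × 2 × 6 = 864


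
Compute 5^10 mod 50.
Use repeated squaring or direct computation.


5^1 mod 50 = 5
5^2 mod 50 = 25
5^3 mod 50 = 25
5^4 mod 50 = 25
5^5 mod 50 = 25
5^6 mod 50 = 25
5^7 mod 50 = 25
5^8 mod 50 = 25
5^9 mod 50 = 25
5^10 mod 50 = 25


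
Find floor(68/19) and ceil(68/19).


68/19 = 3.5789
floor = 3
ceil = 4

floor = 3, ceil = 4


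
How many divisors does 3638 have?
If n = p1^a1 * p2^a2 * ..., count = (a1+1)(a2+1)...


3638 = 2^1 × 17^1 × 107^1
d(3638) = (1+1) × (1+1) × (1+1) = 8

8 divisors


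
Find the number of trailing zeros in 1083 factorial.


floor(1083/5) = 216
floor(1083/25) = 43
floor(1083/125) = 8
floor(1083/625) = 1
Total = 268

268 trailing zeros


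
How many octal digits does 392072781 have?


392072781 in base 8 = 2727507115
Number of digits = 10

10 digits (base 8)


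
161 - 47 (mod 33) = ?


161 - 47 = 114
114 mod 33 = 15


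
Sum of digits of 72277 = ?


7 + 2 + 2 + 7 + 7 = 25


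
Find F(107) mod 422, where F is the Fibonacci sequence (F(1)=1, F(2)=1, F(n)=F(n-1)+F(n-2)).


F(k) mod 422 for k=1..107:
1, 1, 2, 3, 5, 8, 13, 21, 34, 55, 89, 144, 233, 377, 188, 143, 331, 52, 383, 13, 396, 409, 383, 370, 331, 279, 188, 45, 233, 278, 89, 367, 34, 401, 13, 414, 5, 419, 2, 421, 1, 0, 1, 1, 2, 3, 5, 8, 13, 21, 34, 55, 89, 144, 233, 377, 188, 143, 331, 52, 383, 13, 396, 409, 383, 370, 331, 279, 188, 45, 233, 278, 89, 367, 34, 401, 13, 414, 5, 419, 2, 421, 1, 0, 1, 1, 2, 3, 5, 8, 13, 21, 34, 55, 89, 144, 233, 377, 188, 143, 331, 52, 383, 13, 396, 409, 383
F(107) mod 422 = 383


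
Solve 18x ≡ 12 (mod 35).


GCD(18, 35) = 1, unique solution
a^(-1) mod 35 = 2
x = 2 * 12 mod 35 = 24

x ≡ 24 (mod 35)


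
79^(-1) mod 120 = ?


Use the extended Euclidean algorithm on (120, 79); each row r = 120*s + 79*t:
r=120, s=1, t=0
r=79, s=0, t=1
q=1: r=41, s=1, t=-1   [120*(1) + 79*(-1) = 41]
q=1: r=38, s=-1, t=2   [120*(-1) + 79*(2) = 38]
q=1: r=3, s=2, t=-3   [120*(2) + 79*(-3) = 3]
q=12: r=2, s=-25, t=38   [120*(-25) + 79*(38) = 2]
q=1: r=1, s=27, t=-41   [120*(27) + 79*(-41) = 1]
q=2: r=0, s=-79, t=120   [120*(-79) + 79*(120) = 0]
GCD = 1 with t = -41, so 79*(-41) ≡ 1 (mod 120)
Inverse = -41 mod 120 = 79
Check: 79 * 79 = 6241 ≡ 1 (mod 120)

79^(-1) ≡ 79 (mod 120)


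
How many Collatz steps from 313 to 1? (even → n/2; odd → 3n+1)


313 → 940 → 470 → 235 → 706 → 353 → 1060 → 530 → 265 → 796 → 398 → 199 → 598 → 299 → 898 → 449 → 1348 → 674 → 337 → 1012 → 506 → 253 → 760 → 380 → 190 → 95 → 286 → 143 → 430 → 215 → 646 → 323 → 970 → 485 → 1456 → 728 → 364 → 182 → 91 → 274 → 137 → 412 → 206 → 103 → 310 → 155 → 466 → 233 → 700 → 350 → 175 → 526 → 263 → 790 → 395 → 1186 → 593 → 1780 → 890 → 445 → 1336 → 668 → 334 → 167 → 502 → 251 → 754 → 377 → 1132 → 566 → 283 → 850 → 425 → 1276 → 638 → 319 → 958 → 479 → 1438 → 719 → 2158 → 1079 → 3238 → 1619 → 4858 → 2429 → 7288 → 3644 → 1822 → 911 → 2734 → 1367 → 4102 → 2051 → 6154 → 3077 → 9232 → 4616 → 2308 → 1154 → 577 → 1732 → 866 → 433 → 1300 → 650 → 325 → 976 → 488 → 244 → 122 → 61 → 184 → 92 → 46 → 23 → 70 → 35 → 106 → 53 → 160 → 80 → 40 → 20 → 10 → 5 → 16 → 8 → 4 → 2 → 1
Total steps = 130

130 steps


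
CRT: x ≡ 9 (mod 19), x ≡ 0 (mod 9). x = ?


M = 19*9 = 171
M1 = M/19 = 9, M2 = M/9 = 19
M1^(-1) mod 19 = 17, M2^(-1) mod 9 = 1
x = 9*9*17 + 0*19*1 = 1377
1377 mod 171 = 9
Check: 9 mod 19 = 9 ✓, 9 mod 9 = 0 ✓

x ≡ 9 (mod 171)


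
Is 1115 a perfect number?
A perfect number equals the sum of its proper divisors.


Proper divisors of 1115: 1, 5, 223
Sum = 1 + 5 + 223 = 229

No, 1115 is not perfect (229 ≠ 1115)


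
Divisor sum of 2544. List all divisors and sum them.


Divisors of 2544: 1, 2, 3, 4, 6, 8, 12, 16, 24, 48, 53, 106, 159, 212, 318, 424, 636, 848, 1272, 2544
Sum = 1 + 2 + 3 + 4 + 6 + 8 + 12 + 16 + 24 + 48 + 53 + 106 + 159 + 212 + 318 + 424 + 636 + 848 + 1272 + 2544 = 6696

σ(2544) = 6696


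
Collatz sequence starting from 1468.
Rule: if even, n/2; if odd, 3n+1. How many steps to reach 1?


1468 → 734 → 367 → 1102 → 551 → 1654 → 827 → 2482 → 1241 → 3724 → 1862 → 931 → 2794 → 1397 → 4192 → 2096 → 1048 → 524 → 262 → 131 → 394 → 197 → 592 → 296 → 148 → 74 → 37 → 112 → 56 → 28 → 14 → 7 → 22 → 11 → 34 → 17 → 52 → 26 → 13 → 40 → 20 → 10 → 5 → 16 → 8 → 4 → 2 → 1
Total steps = 47

47 steps


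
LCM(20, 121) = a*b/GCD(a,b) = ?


GCD(20, 121) = 1
LCM = 20*121/1 = 2420/1 = 2420

LCM = 2420


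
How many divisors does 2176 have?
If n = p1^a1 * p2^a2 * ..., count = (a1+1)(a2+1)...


2176 = 2^7 × 17^1
d(2176) = (7+1) × (1+1) = 16

16 divisors


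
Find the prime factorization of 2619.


2619 / 3 = 873
873 / 3 = 291
291 / 3 = 97
97 / 97 = 1
2619 = 3^3 × 97


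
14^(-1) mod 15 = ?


Use the extended Euclidean algorithm on (15, 14); each row r = 15*s + 14*t:
r=15, s=1, t=0
r=14, s=0, t=1
q=1: r=1, s=1, t=-1   [15*(1) + 14*(-1) = 1]
q=14: r=0, s=-14, t=15   [15*(-14) + 14*(15) = 0]
GCD = 1 with t = -1, so 14*(-1) ≡ 1 (mod 15)
Inverse = -1 mod 15 = 14
Check: 14 * 14 = 196 ≡ 1 (mod 15)

14^(-1) ≡ 14 (mod 15)


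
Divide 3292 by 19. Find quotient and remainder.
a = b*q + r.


3292 = 19 * 173 + 5
Check: 3287 + 5 = 3292

q = 173, r = 5


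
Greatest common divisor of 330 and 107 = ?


330 = 3 * 107 + 9
107 = 11 * 9 + 8
9 = 1 * 8 + 1
8 = 8 * 1 + 0
GCD = 1


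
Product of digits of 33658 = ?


3 × 3 × 6 × 5 × 8 = 2160


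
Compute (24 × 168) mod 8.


24 × 168 = 4032
4032 mod 8 = 0


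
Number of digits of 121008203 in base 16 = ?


121008203 in base 16 = 736704B
Number of digits = 7

7 digits (base 16)


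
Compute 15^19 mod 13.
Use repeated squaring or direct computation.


15^1 mod 13 = 2
15^2 mod 13 = 4
15^3 mod 13 = 8
15^4 mod 13 = 3
15^5 mod 13 = 6
15^6 mod 13 = 12
15^7 mod 13 = 11
15^8 mod 13 = 9
15^9 mod 13 = 5
15^10 mod 13 = 10
15^11 mod 13 = 7
15^12 mod 13 = 1
15^13 mod 13 = 2
15^14 mod 13 = 4
15^15 mod 13 = 8
15^16 mod 13 = 3
15^17 mod 13 = 6
15^18 mod 13 = 12
15^19 mod 13 = 11


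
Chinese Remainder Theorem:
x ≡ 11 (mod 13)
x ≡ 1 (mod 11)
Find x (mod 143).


M = 13*11 = 143
M1 = M/13 = 11, M2 = M/11 = 13
M1^(-1) mod 13 = 6, M2^(-1) mod 11 = 6
x = 11*11*6 + 1*13*6 = 804
804 mod 143 = 89
Check: 89 mod 13 = 11 ✓, 89 mod 11 = 1 ✓

x ≡ 89 (mod 143)


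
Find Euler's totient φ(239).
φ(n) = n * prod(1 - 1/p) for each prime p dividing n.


239 = 239
Prime factors: 239
φ(239) = 239 × (1-1/239)
= 239 × 238/239 = 238

φ(239) = 238


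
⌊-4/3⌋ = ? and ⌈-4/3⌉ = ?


-4/3 = -1.3333
floor = -2
ceil = -1

floor = -2, ceil = -1


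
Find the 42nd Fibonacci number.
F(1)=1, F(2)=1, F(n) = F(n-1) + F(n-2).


Sequence: 1, 1, 2, 3, 5, 8, 13, 21, 34, 55, 89, 144, 233, 377, 610, 987, 1597, 2584, 4181, 6765, 10946, 17711, 28657, 46368, 75025, 121393, 196418, 317811, 514229, 832040, 1346269, 2178309, 3524578, 5702887, 9227465, 14930352, 24157817, 39088169, 63245986, 102334155, 165580141, 267914296
F(42) = 267914296


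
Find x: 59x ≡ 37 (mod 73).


GCD(59, 73) = 1, unique solution
a^(-1) mod 73 = 26
x = 26 * 37 mod 73 = 13

x ≡ 13 (mod 73)


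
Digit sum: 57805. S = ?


5 + 7 + 8 + 0 + 5 = 25


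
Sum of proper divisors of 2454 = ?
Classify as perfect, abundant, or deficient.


Proper divisors: 1, 2, 3, 6, 409, 818, 1227
Sum = 1 + 2 + 3 + 6 + 409 + 818 + 1227 = 2466
2466 > 2454 → abundant

s(2454) = 2466 (abundant)


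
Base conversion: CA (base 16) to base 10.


CA (base 16) = 202 (decimal)
202 (decimal) = 202 (base 10)


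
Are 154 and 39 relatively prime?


Euclidean algorithm:
154 = 3 * 39 + 37
39 = 1 * 37 + 2
37 = 18 * 2 + 1
2 = 2 * 1 + 0
GCD(154, 39) = 1

Yes, coprime (GCD = 1)


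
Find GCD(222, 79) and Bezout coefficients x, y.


Tabular extended Euclidean (each row: r = 222*s + 79*t):
r=222, s=1, t=0
r=79, s=0, t=1
q=2: r=64, s=1, t=-2   [222*(1) + 79*(-2) = 64]
q=1: r=15, s=-1, t=3   [222*(-1) + 79*(3) = 15]
q=4: r=4, s=5, t=-14   [222*(5) + 79*(-14) = 4]
q=3: r=3, s=-16, t=45   [222*(-16) + 79*(45) = 3]
q=1: r=1, s=21, t=-59   [222*(21) + 79*(-59) = 1]
q=3: r=0, s=-79, t=222   [222*(-79) + 79*(222) = 0]
GCD = 1; from the row with r=1: x=21, y=-59
Check: 222*(21) + 79*(-59) = 4662 - 4661 = 1

GCD = 1, x = 21, y = -59


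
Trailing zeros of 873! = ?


floor(873/5) = 174
floor(873/25) = 34
floor(873/125) = 6
floor(873/625) = 1
Total = 215

215 trailing zeros


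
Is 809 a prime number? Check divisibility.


Check divisors up to sqrt(809) = 28.4429
No divisors found.
809 is prime.

Yes, 809 is prime


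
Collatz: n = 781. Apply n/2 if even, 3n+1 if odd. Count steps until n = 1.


781 → 2344 → 1172 → 586 → 293 → 880 → 440 → 220 → 110 → 55 → 166 → 83 → 250 → 125 → 376 → 188 → 94 → 47 → 142 → 71 → 214 → 107 → 322 → 161 → 484 → 242 → 121 → 364 → 182 → 91 → 274 → 137 → 412 → 206 → 103 → 310 → 155 → 466 → 233 → 700 → 350 → 175 → 526 → 263 → 790 → 395 → 1186 → 593 → 1780 → 890 → 445 → 1336 → 668 → 334 → 167 → 502 → 251 → 754 → 377 → 1132 → 566 → 283 → 850 → 425 → 1276 → 638 → 319 → 958 → 479 → 1438 → 719 → 2158 → 1079 → 3238 → 1619 → 4858 → 2429 → 7288 → 3644 → 1822 → 911 → 2734 → 1367 → 4102 → 2051 → 6154 → 3077 → 9232 → 4616 → 2308 → 1154 → 577 → 1732 → 866 → 433 → 1300 → 650 → 325 → 976 → 488 → 244 → 122 → 61 → 184 → 92 → 46 → 23 → 70 → 35 → 106 → 53 → 160 → 80 → 40 → 20 → 10 → 5 → 16 → 8 → 4 → 2 → 1
Total steps = 121

121 steps


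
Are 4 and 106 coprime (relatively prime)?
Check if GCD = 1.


Euclidean algorithm:
106 = 26 * 4 + 2
4 = 2 * 2 + 0
GCD(4, 106) = 2

No, not coprime (GCD = 2)


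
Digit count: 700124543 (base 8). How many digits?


700124543 in base 8 = 5156606577
Number of digits = 10

10 digits (base 8)


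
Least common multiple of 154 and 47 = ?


GCD(154, 47) = 1
LCM = 154*47/1 = 7238/1 = 7238

LCM = 7238


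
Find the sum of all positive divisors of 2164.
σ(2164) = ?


Divisors of 2164: 1, 2, 4, 541, 1082, 2164
Sum = 1 + 2 + 4 + 541 + 1082 + 2164 = 3794

σ(2164) = 3794


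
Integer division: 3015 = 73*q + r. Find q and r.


3015 = 73 * 41 + 22
Check: 2993 + 22 = 3015

q = 41, r = 22


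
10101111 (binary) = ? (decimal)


10101111 (base 2) = 175 (decimal)
175 (decimal) = 175 (base 10)


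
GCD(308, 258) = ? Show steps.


308 = 1 * 258 + 50
258 = 5 * 50 + 8
50 = 6 * 8 + 2
8 = 4 * 2 + 0
GCD = 2


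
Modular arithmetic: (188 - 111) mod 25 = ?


188 - 111 = 77
77 mod 25 = 2


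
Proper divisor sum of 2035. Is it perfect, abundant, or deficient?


Proper divisors: 1, 5, 11, 37, 55, 185, 407
Sum = 1 + 5 + 11 + 37 + 55 + 185 + 407 = 701
701 < 2035 → deficient

s(2035) = 701 (deficient)


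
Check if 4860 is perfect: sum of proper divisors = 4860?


Proper divisors of 4860: 1, 2, 3, 4, 5, 6, 9, 10, 12, 15, 18, 20, 27, 30, 36, 45, 54, 60, 81, 90, 108, 135, 162, 180, 243, 270, 324, 405, 486, 540, 810, 972, 1215, 1620, 2430
Sum = 1 + 2 + 3 + 4 + 5 + 6 + 9 + 10 + 12 + 15 + 18 + 20 + 27 + 30 + 36 + 45 + 54 + 60 + 81 + 90 + 108 + 135 + 162 + 180 + 243 + 270 + 324 + 405 + 486 + 540 + 810 + 972 + 1215 + 1620 + 2430 = 10428

No, 4860 is not perfect (10428 ≠ 4860)


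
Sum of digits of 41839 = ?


4 + 1 + 8 + 3 + 9 = 25


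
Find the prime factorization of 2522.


2522 / 2 = 1261
1261 / 13 = 97
97 / 97 = 1
2522 = 2 × 13 × 97


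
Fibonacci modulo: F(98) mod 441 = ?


F(k) mod 441 for k=1..98:
1, 1, 2, 3, 5, 8, 13, 21, 34, 55, 89, 144, 233, 377, 169, 105, 274, 379, 212, 150, 362, 71, 433, 63, 55, 118, 173, 291, 23, 314, 337, 210, 106, 316, 422, 297, 278, 134, 412, 105, 76, 181, 257, 438, 254, 251, 64, 315, 379, 253, 191, 3, 194, 197, 391, 147, 97, 244, 341, 144, 44, 188, 232, 420, 211, 190, 401, 150, 110, 260, 370, 189, 118, 307, 425, 291, 275, 125, 400, 84, 43, 127, 170, 297, 26, 323, 349, 231, 139, 370, 68, 438, 65, 62, 127, 189, 316, 64
F(98) mod 441 = 64


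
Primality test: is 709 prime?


Check divisors up to sqrt(709) = 26.6271
No divisors found.
709 is prime.

Yes, 709 is prime


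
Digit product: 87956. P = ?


8 × 7 × 9 × 5 × 6 = 15120


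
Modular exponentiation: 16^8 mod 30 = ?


16^1 mod 30 = 16
16^2 mod 30 = 16
16^3 mod 30 = 16
16^4 mod 30 = 16
16^5 mod 30 = 16
16^6 mod 30 = 16
16^7 mod 30 = 16
16^8 mod 30 = 16


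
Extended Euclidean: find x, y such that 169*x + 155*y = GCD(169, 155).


Tabular extended Euclidean (each row: r = 169*s + 155*t):
r=169, s=1, t=0
r=155, s=0, t=1
q=1: r=14, s=1, t=-1   [169*(1) + 155*(-1) = 14]
q=11: r=1, s=-11, t=12   [169*(-11) + 155*(12) = 1]
q=14: r=0, s=155, t=-169   [169*(155) + 155*(-169) = 0]
GCD = 1; from the row with r=1: x=-11, y=12
Check: 169*(-11) + 155*(12) = -1859 + 1860 = 1

GCD = 1, x = -11, y = 12


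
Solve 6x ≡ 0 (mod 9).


GCD(6, 9) = 3 divides 0
Divide: 2x ≡ 0 (mod 3)
x ≡ 0 (mod 3)


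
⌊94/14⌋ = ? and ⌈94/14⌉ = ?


94/14 = 6.7143
floor = 6
ceil = 7

floor = 6, ceil = 7


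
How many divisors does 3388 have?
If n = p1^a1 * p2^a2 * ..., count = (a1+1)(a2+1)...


3388 = 2^2 × 7^1 × 11^2
d(3388) = (2+1) × (1+1) × (2+1) = 18

18 divisors


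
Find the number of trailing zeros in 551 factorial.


floor(551/5) = 110
floor(551/25) = 22
floor(551/125) = 4
Total = 136

136 trailing zeros


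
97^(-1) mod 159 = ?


Use the extended Euclidean algorithm on (159, 97); each row r = 159*s + 97*t:
r=159, s=1, t=0
r=97, s=0, t=1
q=1: r=62, s=1, t=-1   [159*(1) + 97*(-1) = 62]
q=1: r=35, s=-1, t=2   [159*(-1) + 97*(2) = 35]
q=1: r=27, s=2, t=-3   [159*(2) + 97*(-3) = 27]
q=1: r=8, s=-3, t=5   [159*(-3) + 97*(5) = 8]
q=3: r=3, s=11, t=-18   [159*(11) + 97*(-18) = 3]
q=2: r=2, s=-25, t=41   [159*(-25) + 97*(41) = 2]
q=1: r=1, s=36, t=-59   [159*(36) + 97*(-59) = 1]
q=2: r=0, s=-97, t=159   [159*(-97) + 97*(159) = 0]
GCD = 1 with t = -59, so 97*(-59) ≡ 1 (mod 159)
Inverse = -59 mod 159 = 100
Check: 97 * 100 = 9700 ≡ 1 (mod 159)

97^(-1) ≡ 100 (mod 159)


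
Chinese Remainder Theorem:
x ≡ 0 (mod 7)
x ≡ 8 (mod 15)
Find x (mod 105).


M = 7*15 = 105
M1 = M/7 = 15, M2 = M/15 = 7
M1^(-1) mod 7 = 1, M2^(-1) mod 15 = 13
x = 0*15*1 + 8*7*13 = 728
728 mod 105 = 98
Check: 98 mod 7 = 0 ✓, 98 mod 15 = 8 ✓

x ≡ 98 (mod 105)


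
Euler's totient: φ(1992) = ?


1992 = 2^3 × 3 × 83
Prime factors: 2, 3, 83
φ(1992) = 1992 × (1-1/2) × (1-1/3) × (1-1/83)
= 1992 × 1/2 × 2/3 × 82/83 = 656

φ(1992) = 656


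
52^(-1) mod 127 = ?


Use the extended Euclidean algorithm on (127, 52); each row r = 127*s + 52*t:
r=127, s=1, t=0
r=52, s=0, t=1
q=2: r=23, s=1, t=-2   [127*(1) + 52*(-2) = 23]
q=2: r=6, s=-2, t=5   [127*(-2) + 52*(5) = 6]
q=3: r=5, s=7, t=-17   [127*(7) + 52*(-17) = 5]
q=1: r=1, s=-9, t=22   [127*(-9) + 52*(22) = 1]
q=5: r=0, s=52, t=-127   [127*(52) + 52*(-127) = 0]
GCD = 1 with t = 22, so 52*(22) ≡ 1 (mod 127)
Inverse = 22 mod 127 = 22
Check: 52 * 22 = 1144 ≡ 1 (mod 127)

52^(-1) ≡ 22 (mod 127)


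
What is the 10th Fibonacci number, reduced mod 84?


F(k) mod 84 for k=1..10:
1, 1, 2, 3, 5, 8, 13, 21, 34, 55
F(10) mod 84 = 55


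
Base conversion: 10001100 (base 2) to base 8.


10001100 (base 2) = 140 (decimal)
140 (decimal) = 214 (base 8)


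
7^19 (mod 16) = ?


7^1 mod 16 = 7
7^2 mod 16 = 1
7^3 mod 16 = 7
7^4 mod 16 = 1
7^5 mod 16 = 7
7^6 mod 16 = 1
7^7 mod 16 = 7
7^8 mod 16 = 1
7^9 mod 16 = 7
7^10 mod 16 = 1
7^11 mod 16 = 7
7^12 mod 16 = 1
7^13 mod 16 = 7
7^14 mod 16 = 1
7^15 mod 16 = 7
7^16 mod 16 = 1
7^17 mod 16 = 7
7^18 mod 16 = 1
7^19 mod 16 = 7


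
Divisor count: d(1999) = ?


1999 = 1999^1
d(1999) = (1+1) = 2

2 divisors


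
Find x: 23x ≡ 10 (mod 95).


GCD(23, 95) = 1, unique solution
a^(-1) mod 95 = 62
x = 62 * 10 mod 95 = 50

x ≡ 50 (mod 95)


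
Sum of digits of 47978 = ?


4 + 7 + 9 + 7 + 8 = 35


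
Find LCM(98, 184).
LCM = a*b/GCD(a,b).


GCD(98, 184) = 2
LCM = 98*184/2 = 18032/2 = 9016

LCM = 9016


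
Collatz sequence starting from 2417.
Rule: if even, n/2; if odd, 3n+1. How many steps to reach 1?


2417 → 7252 → 3626 → 1813 → 5440 → 2720 → 1360 → 680 → 340 → 170 → 85 → 256 → 128 → 64 → 32 → 16 → 8 → 4 → 2 → 1
Total steps = 19

19 steps


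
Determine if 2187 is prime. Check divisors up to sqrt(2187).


2187 / 3 = 729 (exact division)
2187 is NOT prime.

No, 2187 is not prime


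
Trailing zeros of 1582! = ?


floor(1582/5) = 316
floor(1582/25) = 63
floor(1582/125) = 12
floor(1582/625) = 2
Total = 393

393 trailing zeros


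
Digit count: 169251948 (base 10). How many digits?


169251948 has 9 digits in base 10
floor(log10(169251948)) + 1 = floor(8.2285) + 1 = 9

9 digits (base 10)


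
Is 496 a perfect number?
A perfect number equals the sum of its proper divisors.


Proper divisors of 496: 1, 2, 4, 8, 16, 31, 62, 124, 248
Sum = 1 + 2 + 4 + 8 + 16 + 31 + 62 + 124 + 248 = 496

Yes, 496 is perfect (496 = 496)


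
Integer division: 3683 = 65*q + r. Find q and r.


3683 = 65 * 56 + 43
Check: 3640 + 43 = 3683

q = 56, r = 43
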